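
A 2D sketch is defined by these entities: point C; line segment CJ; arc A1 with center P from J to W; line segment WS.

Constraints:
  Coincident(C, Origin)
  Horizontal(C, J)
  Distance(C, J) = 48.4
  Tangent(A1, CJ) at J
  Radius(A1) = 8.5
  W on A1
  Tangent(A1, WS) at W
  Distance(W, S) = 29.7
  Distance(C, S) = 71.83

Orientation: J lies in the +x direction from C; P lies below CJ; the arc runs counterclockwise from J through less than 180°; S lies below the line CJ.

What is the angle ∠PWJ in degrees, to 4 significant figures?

23.93°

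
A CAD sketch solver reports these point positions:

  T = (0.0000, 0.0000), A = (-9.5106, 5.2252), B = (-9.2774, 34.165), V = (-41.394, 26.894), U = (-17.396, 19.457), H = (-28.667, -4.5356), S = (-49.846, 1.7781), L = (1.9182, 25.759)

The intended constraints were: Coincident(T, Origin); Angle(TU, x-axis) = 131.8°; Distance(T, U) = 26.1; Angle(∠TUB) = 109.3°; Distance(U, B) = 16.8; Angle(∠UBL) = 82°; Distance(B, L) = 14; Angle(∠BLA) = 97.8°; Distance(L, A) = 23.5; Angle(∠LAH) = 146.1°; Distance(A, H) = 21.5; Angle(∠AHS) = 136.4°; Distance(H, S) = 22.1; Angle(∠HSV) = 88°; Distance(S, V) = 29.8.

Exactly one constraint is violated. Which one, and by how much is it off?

Distance(S, V) = 29.8 — off by 3.30.

T = (0.00, 0.00) ✓; TU at 131.8° ✓; |TU| = 26.10 ✓; ∠TUB = 109.3° ✓; |UB| = 16.80 ✓; ∠UBL = 82.00° ✓; |BL| = 14.00 ✓; ∠BLA = 97.80° ✓; |LA| = 23.50 ✓; ∠LAH = 146.1° ✓; |AH| = 21.50 ✓; ∠AHS = 136.4° ✓; |HS| = 22.10 ✓; ∠HSV = 88.00° ✓; |SV| = 26.50 ✗.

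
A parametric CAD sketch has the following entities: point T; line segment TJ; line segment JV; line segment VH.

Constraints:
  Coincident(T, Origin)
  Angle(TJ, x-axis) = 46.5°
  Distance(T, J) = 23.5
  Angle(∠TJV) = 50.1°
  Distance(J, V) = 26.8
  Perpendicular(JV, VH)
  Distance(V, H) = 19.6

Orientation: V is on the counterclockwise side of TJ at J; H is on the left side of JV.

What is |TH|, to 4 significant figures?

11.83

∠TJV = 50.1°, so JV runs at 46.5° + (180° − 50.1°) = 176.4° from the x-axis; with |JV| = 26.8, V = J + 26.8·(cos 176.4°, sin 176.4°) = (-10.57, 18.73). The perpendicularity gives VH at right angles to JV; with |VH| = 19.6 on the left of JV, H = V + 19.6·(-0.06279, -0.9980) = (-11.80, -0.8322). Then |TH| = |H − T| = 11.83.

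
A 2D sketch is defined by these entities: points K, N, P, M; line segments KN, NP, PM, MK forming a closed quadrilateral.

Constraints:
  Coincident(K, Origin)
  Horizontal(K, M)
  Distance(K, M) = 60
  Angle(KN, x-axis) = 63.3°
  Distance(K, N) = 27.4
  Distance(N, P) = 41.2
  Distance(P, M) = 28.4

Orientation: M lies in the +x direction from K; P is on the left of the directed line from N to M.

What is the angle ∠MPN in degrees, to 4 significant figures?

99.08°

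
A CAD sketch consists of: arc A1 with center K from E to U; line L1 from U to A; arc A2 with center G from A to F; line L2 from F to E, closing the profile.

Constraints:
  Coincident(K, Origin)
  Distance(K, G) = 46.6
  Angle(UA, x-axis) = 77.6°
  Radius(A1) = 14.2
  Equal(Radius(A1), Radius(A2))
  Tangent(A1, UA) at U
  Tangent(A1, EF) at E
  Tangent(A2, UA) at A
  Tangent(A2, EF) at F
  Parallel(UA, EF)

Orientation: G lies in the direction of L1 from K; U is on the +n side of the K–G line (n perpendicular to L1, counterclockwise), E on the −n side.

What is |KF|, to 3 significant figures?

48.7

Tangency of A1 to both parallel lines with radius 14.2 puts U and E at K ± 14.2·n: U = (-13.9, 3.05), E = (13.9, -3.05). Equal radii place A and F the same way about G: A = G + 14.2·n = (-3.86, 48.6), F = G − 14.2·n = (23.9, 42.5). Then |KF| = |F − K| = 48.7.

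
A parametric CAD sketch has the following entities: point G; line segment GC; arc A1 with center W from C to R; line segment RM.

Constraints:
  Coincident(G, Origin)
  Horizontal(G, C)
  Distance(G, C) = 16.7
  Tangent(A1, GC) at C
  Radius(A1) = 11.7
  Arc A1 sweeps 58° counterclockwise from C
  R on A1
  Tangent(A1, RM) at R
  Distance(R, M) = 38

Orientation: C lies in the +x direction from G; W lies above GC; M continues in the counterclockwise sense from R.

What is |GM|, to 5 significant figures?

60.080

G is at the origin; GC is horizontal with |GC| = 16.7 and C on the +x side, so C = (16.700, 0.0000). Since A1 is tangent to GC there, WC ⟂ GC, so W = C + (0, 11.7) = (16.700, 11.700). On A1, C sits at bearing -90° from W; a 58° counterclockwise sweep puts R at bearing -32°, so R = W + 11.7·(cos -32°, sin -32°) = (26.622, 5.4999). Tangency of A1 to RM means the radius WR is perpendicular to RM, so RM runs along (−sin -32°, cos -32°); with |RM| = 38.0, M = (46.759, 37.726). Then |GM| = |M − G| = 60.080.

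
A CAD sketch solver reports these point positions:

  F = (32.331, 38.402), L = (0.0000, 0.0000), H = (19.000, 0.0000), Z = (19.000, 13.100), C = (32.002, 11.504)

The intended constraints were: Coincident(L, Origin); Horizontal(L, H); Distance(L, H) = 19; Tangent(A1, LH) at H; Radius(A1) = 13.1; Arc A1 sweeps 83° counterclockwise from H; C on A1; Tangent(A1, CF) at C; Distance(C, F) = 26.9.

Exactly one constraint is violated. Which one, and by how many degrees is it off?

Tangent(A1, CF) at C — off by 6.30°.

L = (0.00, 0.00) ✓; L.y = 0.00, H.y = 0.00 ✓; |LH| = 19.00 ✓; ∠(ZH, HL) = 90.00° ✓; |ZH| = 13.10 ✓; bearing(Z→C) − bearing(Z→H) = 83.00° ✓; |ZC| = 13.10 ✓; ∠(ZC, CF) = 83.70° ✗; |CF| = 26.90 ✓.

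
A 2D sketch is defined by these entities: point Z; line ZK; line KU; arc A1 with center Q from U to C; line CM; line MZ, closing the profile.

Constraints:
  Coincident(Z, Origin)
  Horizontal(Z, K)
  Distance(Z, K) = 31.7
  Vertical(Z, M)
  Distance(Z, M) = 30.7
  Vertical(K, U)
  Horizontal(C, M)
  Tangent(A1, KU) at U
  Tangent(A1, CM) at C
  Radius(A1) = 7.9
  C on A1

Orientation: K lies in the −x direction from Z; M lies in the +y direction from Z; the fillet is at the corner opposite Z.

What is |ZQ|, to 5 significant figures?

32.959

Z is at the origin; ZK is horizontal with |ZK| = 31.7 and K on the −x side, so K = (-31.700, 0.0000). ZM is vertical with |ZM| = 30.7 and M on the +y side, so M = (0.0000, 30.700). The virtual corner opposite Z is at (-31.700, 30.700). A1 meets KU tangentially, so QU is at right angles to KU and tangency of A1 to CM means the radius QC is perpendicular to CM, with radius 7.9, so the center Q sits 7.9 in from both sides at Q = (-23.800, 22.800). Then |ZQ| = |Q − Z| = 32.959.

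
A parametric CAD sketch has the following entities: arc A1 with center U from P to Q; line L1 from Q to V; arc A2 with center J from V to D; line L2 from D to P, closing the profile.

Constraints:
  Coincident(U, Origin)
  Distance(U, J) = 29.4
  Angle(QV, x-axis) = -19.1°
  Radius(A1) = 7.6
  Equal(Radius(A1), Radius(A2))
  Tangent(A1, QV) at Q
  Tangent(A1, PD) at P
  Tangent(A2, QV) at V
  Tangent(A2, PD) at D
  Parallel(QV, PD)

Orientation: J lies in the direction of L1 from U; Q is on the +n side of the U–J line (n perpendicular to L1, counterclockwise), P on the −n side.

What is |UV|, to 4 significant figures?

30.37

The slot axis is L1's direction at -19.1°, so u = (cos -19.1°, sin -19.1°) = (0.9449, -0.3272) and n = (−sin -19.1°, cos -19.1°) = (0.3272, 0.9449). U is at the origin and J lies 29.4 along u from U, so J = 29.4·u = (27.78, -9.620). Tangency of A1 to both parallel lines with radius 7.6 puts Q and P at U ± 7.6·n: Q = (2.487, 7.182), P = (-2.487, -7.182). Equal radii place V and D the same way about J: V = J + 7.6·n = (30.27, -2.439), D = J − 7.6·n = (25.29, -16.80). Then |UV| = |V − U| = 30.37.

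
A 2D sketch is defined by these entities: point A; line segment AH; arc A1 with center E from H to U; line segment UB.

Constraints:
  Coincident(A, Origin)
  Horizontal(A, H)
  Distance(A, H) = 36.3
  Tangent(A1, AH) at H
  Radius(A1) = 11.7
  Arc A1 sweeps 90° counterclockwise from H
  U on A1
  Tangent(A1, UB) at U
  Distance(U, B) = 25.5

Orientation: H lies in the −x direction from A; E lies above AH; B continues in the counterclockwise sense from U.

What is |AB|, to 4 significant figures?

44.60

On A1, H sits at bearing -90° from E; a 90° counterclockwise sweep puts U at bearing 0°, so U = E + 11.7·(cos 0°, sin 0°) = (-24.60, 11.70). A1 meets UB tangentially, so EU is at right angles to UB, so UB runs along (−sin 0°, cos 0°); with |UB| = 25.5, B = (-24.60, 37.20). Then |AB| = |B − A| = 44.60.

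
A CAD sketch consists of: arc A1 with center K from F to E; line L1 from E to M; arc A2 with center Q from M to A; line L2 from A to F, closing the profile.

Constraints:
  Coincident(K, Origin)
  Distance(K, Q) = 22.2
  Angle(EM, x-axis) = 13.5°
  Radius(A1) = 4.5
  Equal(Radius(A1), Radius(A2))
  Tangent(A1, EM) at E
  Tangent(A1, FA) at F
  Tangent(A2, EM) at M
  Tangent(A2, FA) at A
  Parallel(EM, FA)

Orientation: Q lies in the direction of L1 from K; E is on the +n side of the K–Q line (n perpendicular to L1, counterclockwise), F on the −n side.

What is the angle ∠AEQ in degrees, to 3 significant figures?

10.6°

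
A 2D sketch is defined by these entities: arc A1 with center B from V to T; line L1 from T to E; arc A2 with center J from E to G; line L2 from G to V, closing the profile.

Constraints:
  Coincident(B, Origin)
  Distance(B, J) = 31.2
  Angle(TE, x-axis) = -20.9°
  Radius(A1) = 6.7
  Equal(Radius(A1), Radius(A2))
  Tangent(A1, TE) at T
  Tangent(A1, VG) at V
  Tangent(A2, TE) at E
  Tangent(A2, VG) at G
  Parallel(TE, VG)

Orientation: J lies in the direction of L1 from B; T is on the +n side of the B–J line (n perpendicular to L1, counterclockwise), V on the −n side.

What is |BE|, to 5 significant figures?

31.911

Tangency of A1 to both parallel lines with radius 6.7 puts T and V at B ± 6.7·n: T = (2.3901, 6.2592), V = (-2.3901, -6.2592). Equal radii place E and G the same way about J: E = J + 6.7·n = (31.537, -4.8711), G = J − 6.7·n = (26.757, -17.389). Then |BE| = |E − B| = 31.911.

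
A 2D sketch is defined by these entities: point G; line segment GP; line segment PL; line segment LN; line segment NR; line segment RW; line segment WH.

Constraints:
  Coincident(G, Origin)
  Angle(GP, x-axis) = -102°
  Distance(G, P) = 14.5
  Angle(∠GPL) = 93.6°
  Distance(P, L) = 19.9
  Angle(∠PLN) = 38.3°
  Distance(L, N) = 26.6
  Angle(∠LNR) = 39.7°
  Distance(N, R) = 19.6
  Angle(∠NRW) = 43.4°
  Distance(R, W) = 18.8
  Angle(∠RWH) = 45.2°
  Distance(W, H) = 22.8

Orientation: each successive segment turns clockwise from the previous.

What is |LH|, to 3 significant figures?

30.3

G is at the origin; GP runs at -102.0° with length 14.5, so P = (-3.01, -14.2). ∠GPL = 93.6° gives PL at 172° from the x-axis; with |PL| = 19.9, L = (-22.7, -11.3). ∠PLN = 38.3° gives LN at 29.9° from the x-axis; with |LN| = 26.6, N = (0.358, 1.98). ∠LNR = 39.7° gives NR at -110° from the x-axis; with |NR| = 19.6, R = (-6.47, -16.4). ∠NRW = 43.4° gives RW at 113° from the x-axis; with |RW| = 18.8, W = (-13.8, 0.918). ∠RWH = 45.2° gives WH at -21.8° from the x-axis; with |WH| = 22.8, H = (7.35, -7.55). Then |LH| = |H − L| = 30.3.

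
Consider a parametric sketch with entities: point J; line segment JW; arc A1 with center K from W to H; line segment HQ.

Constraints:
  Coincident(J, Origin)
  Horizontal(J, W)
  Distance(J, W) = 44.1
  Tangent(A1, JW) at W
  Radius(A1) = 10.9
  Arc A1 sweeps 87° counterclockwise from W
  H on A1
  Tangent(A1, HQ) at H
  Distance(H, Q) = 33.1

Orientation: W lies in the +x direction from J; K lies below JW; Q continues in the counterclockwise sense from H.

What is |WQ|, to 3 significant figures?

45.2

J is at the origin; J and W share the same y with |JW| = 44.1 and W on the +x side, so W = (44.1, 0.00). A1 meets JW tangentially, so KW is at right angles to JW, so K = W + (0, -10.9) = (44.1, -10.9). On A1, W sits at bearing 90° from K; an 87° counterclockwise sweep puts H at bearing 177°, so H = K + 10.9·(cos 177°, sin 177°) = (33.2, -10.3). Since A1 is tangent to HQ there, KH ⟂ HQ, so HQ runs along (−sin 177°, cos 177°); with |HQ| = 33.1, Q = (31.5, -43.4). Then |WQ| = |Q − W| = 45.2.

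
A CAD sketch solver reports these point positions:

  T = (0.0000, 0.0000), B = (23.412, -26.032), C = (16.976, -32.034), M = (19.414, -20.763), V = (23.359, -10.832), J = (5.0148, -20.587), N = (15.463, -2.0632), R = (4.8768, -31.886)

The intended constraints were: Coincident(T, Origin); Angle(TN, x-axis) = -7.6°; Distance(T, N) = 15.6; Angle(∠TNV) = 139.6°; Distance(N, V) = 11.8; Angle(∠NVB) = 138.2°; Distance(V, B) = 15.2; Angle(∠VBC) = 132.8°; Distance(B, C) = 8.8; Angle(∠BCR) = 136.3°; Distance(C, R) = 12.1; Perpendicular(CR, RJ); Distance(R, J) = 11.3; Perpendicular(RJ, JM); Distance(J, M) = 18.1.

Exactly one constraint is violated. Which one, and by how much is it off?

Distance(J, M) = 18.1 — off by 3.70.

T = (0.00, 0.00) ✓; TN at -7.600° ✓; |TN| = 15.60 ✓; ∠TNV = 139.6° ✓; |NV| = 11.80 ✓; ∠NVB = 138.2° ✓; |VB| = 15.20 ✓; ∠VBC = 132.8° ✓; |BC| = 8.800 ✓; ∠BCR = 136.3° ✓; |CR| = 12.10 ✓; ∠(CR, RJ) = 90.00° ✓; |RJ| = 11.30 ✓; ∠(RJ, JM) = 90.00° ✓; |JM| = 14.40 ✗.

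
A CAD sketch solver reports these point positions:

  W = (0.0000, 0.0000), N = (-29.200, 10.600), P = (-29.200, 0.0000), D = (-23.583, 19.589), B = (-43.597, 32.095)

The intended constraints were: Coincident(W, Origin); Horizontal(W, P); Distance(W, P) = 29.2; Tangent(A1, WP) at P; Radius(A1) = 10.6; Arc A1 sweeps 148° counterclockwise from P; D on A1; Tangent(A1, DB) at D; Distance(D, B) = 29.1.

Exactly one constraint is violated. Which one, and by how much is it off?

Distance(D, B) = 29.1 — off by 5.50.

W = (0.00, 0.00) ✓; W.y = 0.00, P.y = 0.00 ✓; |WP| = 29.20 ✓; ∠(NP, PW) = 90.00° ✓; |NP| = 10.60 ✓; bearing(N→D) − bearing(N→P) = 148.0° ✓; |ND| = 10.60 ✓; ∠(ND, DB) = 90.00° ✓; |DB| = 23.60 ✗.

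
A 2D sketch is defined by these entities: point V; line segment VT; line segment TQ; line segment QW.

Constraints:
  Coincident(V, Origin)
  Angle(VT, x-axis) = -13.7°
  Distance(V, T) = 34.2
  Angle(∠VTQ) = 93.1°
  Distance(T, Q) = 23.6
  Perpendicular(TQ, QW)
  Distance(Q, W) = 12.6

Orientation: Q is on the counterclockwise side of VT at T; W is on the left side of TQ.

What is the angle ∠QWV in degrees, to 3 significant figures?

130°

∠VTQ = 93.1°, so TQ runs at -13.7° + (180° − 93.1°) = 73.2° from the x-axis; with |TQ| = 23.6, Q = T + 23.6·(cos 73.2°, sin 73.2°) = (40.0, 14.5). TQ ⟂ QW; with |QW| = 12.6 on the left of TQ, W = Q + 12.6·(-0.957, 0.289) = (28.0, 18.1). Then cos ∠QWV = WQ·WV / (|WQ||WV|), giving 130°.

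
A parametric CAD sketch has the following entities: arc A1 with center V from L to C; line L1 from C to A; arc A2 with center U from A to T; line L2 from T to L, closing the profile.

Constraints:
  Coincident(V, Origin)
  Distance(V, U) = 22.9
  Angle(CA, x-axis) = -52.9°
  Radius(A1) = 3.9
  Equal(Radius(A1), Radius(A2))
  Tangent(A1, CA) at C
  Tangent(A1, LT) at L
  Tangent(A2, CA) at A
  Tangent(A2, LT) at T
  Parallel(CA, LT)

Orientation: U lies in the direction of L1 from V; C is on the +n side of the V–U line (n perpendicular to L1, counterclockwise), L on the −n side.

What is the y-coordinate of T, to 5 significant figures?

-20.617

Tangency of A1 to both parallel lines with radius 3.9 puts C and L at V ± 3.9·n: C = (3.1106, 2.3525), L = (-3.1106, -2.3525). Equal radii place A and T the same way about U: A = U + 3.9·n = (16.924, -15.912), T = U − 3.9·n = (10.703, -20.617). So T.y = -20.617.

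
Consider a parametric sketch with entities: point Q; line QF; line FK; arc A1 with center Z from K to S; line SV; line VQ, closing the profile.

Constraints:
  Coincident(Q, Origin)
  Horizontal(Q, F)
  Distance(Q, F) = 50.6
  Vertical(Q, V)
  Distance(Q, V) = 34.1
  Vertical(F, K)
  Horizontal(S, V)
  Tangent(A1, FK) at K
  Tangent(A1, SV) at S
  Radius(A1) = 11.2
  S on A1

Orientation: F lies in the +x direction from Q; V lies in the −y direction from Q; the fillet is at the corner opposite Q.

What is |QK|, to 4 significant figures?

55.54

Q is at the origin; Q and F share the same y with |QF| = 50.6 and F on the +x side, so F = (50.60, 0.000). Q and V share the same x with |QV| = 34.1 and V on the −y side, so V = (0.000, -34.10). The virtual corner opposite Q is at (50.60, -34.10). Since A1 is tangent to FK there, ZK ⟂ FK and tangency of A1 to SV means the radius ZS is perpendicular to SV, with radius 11.2, so the center Z sits 11.2 in from both sides at Z = (39.40, -22.90). That places the tangent points at K = (50.60, -22.90) on FK and S = (39.40, -34.10) on SV. Then |QK| = |K − Q| = 55.54.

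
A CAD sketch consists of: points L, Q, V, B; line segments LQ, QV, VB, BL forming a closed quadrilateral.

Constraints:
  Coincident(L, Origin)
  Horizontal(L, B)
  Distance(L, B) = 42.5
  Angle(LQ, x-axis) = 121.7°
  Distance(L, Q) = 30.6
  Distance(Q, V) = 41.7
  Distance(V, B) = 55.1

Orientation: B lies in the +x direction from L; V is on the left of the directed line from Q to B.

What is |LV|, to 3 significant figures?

52.8

Checks: |QV| = 41.70 ✓; |VB| = 55.10 ✓.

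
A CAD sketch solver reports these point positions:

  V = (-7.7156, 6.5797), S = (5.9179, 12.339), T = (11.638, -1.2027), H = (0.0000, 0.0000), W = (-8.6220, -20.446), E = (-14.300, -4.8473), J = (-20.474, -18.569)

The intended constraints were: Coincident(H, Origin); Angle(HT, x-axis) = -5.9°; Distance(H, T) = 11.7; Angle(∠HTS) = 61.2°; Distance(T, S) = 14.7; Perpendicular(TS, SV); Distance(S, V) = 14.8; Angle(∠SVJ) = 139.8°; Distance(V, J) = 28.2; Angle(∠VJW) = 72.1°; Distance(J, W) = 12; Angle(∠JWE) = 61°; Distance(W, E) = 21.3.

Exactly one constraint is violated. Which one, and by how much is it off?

Distance(W, E) = 21.3 — off by 4.70.

H = (0.00, 0.00) ✓; HT at -5.900° ✓; |HT| = 11.70 ✓; ∠HTS = 61.20° ✓; |TS| = 14.70 ✓; ∠(TS, SV) = 90.00° ✓; |SV| = 14.80 ✓; ∠SVJ = 139.8° ✓; |VJ| = 28.20 ✓; ∠VJW = 72.10° ✓; |JW| = 12.00 ✓; ∠JWE = 61.00° ✓; |WE| = 16.60 ✗.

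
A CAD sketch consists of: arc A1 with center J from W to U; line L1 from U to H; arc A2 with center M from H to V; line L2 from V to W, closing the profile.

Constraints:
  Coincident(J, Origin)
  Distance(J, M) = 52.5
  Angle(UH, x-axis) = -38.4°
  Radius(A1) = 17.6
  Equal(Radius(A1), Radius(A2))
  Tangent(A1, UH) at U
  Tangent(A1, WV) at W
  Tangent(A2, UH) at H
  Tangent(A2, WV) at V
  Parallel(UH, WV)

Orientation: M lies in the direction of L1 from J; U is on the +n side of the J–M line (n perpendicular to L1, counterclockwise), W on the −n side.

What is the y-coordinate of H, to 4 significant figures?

-18.82

The slot axis is L1's direction at -38.4°, so u = (cos -38.4°, sin -38.4°) = (0.7837, -0.6211) and n = (−sin -38.4°, cos -38.4°) = (0.6211, 0.7837). J is at the origin and M lies 52.5 along u from J, so M = 52.5·u = (41.14, -32.61). Tangency of A1 to both parallel lines with radius 17.6 puts U and W at J ± 17.6·n: U = (10.93, 13.79), W = (-10.93, -13.79). Equal radii place H and V the same way about M: H = M + 17.6·n = (52.08, -18.82), V = M − 17.6·n = (30.21, -46.40). So H.y = -18.82.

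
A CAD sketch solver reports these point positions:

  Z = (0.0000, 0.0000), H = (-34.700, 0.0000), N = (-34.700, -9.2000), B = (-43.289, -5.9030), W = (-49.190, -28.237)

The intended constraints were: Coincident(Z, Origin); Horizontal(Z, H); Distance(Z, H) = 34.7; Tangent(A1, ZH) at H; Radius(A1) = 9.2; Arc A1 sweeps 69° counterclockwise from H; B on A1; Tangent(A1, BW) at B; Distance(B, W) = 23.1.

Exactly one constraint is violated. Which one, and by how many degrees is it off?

Tangent(A1, BW) at B — off by 6.20°.

Z = (0.00, 0.00) ✓; Z.y = 0.00, H.y = 0.00 ✓; |ZH| = 34.70 ✓; ∠(NH, HZ) = 90.00° ✓; |NH| = 9.200 ✓; bearing(N→B) − bearing(N→H) = 69.00° ✓; |NB| = 9.200 ✓; ∠(NB, BW) = 83.80° ✗; |BW| = 23.10 ✓.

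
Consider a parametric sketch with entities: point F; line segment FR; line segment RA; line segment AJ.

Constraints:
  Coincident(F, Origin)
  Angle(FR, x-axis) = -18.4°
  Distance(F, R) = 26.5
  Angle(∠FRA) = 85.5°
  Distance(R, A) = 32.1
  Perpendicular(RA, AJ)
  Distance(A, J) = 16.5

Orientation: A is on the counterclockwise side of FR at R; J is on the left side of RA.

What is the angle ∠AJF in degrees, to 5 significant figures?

108.28°

∠FRA = 85.5°, so RA runs at -18.4° + (180° − 85.5°) = 76.100° from the x-axis; with |RA| = 32.1, A = R + 32.1·(cos 76.100°, sin 76.100°) = (32.857, 22.795). RA is perpendicular to AJ; with |AJ| = 16.5 on the left of RA, J = A + 16.5·(-0.97072, 0.24023) = (16.840, 26.759). Then cos ∠AJF = JA·JF / (|JA||JF|), giving 108.28°.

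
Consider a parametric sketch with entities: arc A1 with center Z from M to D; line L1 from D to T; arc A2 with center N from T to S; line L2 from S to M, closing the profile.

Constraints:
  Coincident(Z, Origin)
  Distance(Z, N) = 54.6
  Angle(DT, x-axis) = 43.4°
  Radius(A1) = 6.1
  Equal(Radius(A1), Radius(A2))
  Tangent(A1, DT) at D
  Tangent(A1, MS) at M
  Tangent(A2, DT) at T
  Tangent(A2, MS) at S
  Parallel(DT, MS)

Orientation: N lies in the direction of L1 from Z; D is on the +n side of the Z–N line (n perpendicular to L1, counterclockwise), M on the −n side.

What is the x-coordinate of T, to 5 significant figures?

35.480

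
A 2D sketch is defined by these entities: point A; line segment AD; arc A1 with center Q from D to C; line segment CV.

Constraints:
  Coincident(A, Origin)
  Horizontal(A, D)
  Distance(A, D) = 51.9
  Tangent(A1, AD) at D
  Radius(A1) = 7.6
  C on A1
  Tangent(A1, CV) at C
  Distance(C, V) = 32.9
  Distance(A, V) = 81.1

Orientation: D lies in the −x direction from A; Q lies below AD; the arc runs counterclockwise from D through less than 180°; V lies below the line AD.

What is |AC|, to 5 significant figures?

58.751

Checks: A = (0.00, 0.00) ✓; |QC| = 7.600 ✓; ∠(QC, CV) = 90.00° ✓; |CV| = 32.90 ✓; |AV| = 81.10 ✓.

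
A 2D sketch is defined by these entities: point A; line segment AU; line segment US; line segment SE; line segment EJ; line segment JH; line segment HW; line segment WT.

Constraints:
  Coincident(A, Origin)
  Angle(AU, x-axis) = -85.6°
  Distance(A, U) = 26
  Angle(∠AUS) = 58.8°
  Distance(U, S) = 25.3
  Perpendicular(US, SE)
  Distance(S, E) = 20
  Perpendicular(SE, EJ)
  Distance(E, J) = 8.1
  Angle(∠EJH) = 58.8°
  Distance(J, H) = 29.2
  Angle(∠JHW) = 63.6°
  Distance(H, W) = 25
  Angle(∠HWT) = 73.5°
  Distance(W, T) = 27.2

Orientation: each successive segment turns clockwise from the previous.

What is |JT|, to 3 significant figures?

4.29

∠JHW = 63.6° gives HW at 95.6° from the x-axis; with |HW| = 25.0, W = (-31.5, 9.09). ∠HWT = 73.5° gives WT at -10.9° from the x-axis; with |WT| = 27.2, T = (-4.83, 3.95). Then |JT| = |T − J| = 4.29.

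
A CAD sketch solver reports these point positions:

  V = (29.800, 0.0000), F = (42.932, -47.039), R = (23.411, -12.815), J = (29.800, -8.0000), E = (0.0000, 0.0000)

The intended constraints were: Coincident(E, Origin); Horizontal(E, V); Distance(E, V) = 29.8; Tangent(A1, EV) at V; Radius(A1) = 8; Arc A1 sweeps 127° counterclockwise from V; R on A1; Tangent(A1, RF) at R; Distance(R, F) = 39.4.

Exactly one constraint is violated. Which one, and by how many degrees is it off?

Tangent(A1, RF) at R — off by 7.30°.

E = (0.00, 0.00) ✓; E.y = 0.00, V.y = 0.00 ✓; |EV| = 29.80 ✓; ∠(JV, VE) = 90.00° ✓; |JV| = 8.000 ✓; bearing(J→R) − bearing(J→V) = 127.0° ✓; |JR| = 8.000 ✓; ∠(JR, RF) = 97.30° ✗; |RF| = 39.40 ✓.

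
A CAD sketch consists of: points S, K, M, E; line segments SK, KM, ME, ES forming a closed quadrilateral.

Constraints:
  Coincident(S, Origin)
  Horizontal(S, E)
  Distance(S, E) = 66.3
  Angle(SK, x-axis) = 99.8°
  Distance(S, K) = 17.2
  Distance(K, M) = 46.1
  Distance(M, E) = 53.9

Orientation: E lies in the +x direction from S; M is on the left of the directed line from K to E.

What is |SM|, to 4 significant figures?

55.73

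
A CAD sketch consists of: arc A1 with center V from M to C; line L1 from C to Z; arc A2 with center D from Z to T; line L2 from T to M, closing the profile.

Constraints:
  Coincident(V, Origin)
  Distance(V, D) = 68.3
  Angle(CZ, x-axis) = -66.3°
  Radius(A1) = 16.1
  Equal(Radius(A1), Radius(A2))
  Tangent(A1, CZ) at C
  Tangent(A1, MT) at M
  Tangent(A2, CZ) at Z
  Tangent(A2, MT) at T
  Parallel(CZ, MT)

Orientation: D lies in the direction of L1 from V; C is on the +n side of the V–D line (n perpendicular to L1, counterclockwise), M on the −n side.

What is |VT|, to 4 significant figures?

70.17

The slot axis is L1's direction at -66.3°, so u = (cos -66.3°, sin -66.3°) = (0.4019, -0.9157) and n = (−sin -66.3°, cos -66.3°) = (0.9157, 0.4019). V is at the origin and D lies 68.3 along u from V, so D = 68.3·u = (27.45, -62.54). Tangency of A1 to both parallel lines with radius 16.1 puts C and M at V ± 16.1·n: C = (14.74, 6.471), M = (-14.74, -6.471). Equal radii place Z and T the same way about D: Z = D + 16.1·n = (42.20, -56.07), T = D − 16.1·n = (12.71, -69.01). Then |VT| = |T − V| = 70.17.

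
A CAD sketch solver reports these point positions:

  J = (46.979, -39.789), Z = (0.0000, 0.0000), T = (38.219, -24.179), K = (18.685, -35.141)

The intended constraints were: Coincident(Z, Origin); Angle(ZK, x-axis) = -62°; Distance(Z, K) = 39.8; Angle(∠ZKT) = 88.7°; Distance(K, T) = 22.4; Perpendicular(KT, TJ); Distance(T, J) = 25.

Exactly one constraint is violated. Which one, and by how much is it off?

Distance(T, J) = 25 — off by 7.10.

Z = (0.00, 0.00) ✓; ZK at -62.00° ✓; |ZK| = 39.80 ✓; ∠ZKT = 88.70° ✓; |KT| = 22.40 ✓; ∠(KT, TJ) = 90.00° ✓; |TJ| = 17.90 ✗.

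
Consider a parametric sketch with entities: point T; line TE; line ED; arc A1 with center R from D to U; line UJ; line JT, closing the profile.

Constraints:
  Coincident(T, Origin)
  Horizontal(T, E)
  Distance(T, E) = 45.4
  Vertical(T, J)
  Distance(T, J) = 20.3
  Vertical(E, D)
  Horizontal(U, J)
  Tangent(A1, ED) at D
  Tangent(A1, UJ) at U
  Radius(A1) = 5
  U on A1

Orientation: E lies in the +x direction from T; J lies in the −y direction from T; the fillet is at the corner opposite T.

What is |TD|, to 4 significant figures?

47.91

The virtual corner opposite T is at (45.40, -20.30). A1 meets ED tangentially, so RD is at right angles to ED and the tangent condition forces RU to be normal to UJ, with radius 5.0, so the center R sits 5.0 in from both sides at R = (40.40, -15.30). That places the tangent points at D = (45.40, -15.30) on ED and U = (40.40, -20.30) on UJ. Then |TD| = |D − T| = 47.91.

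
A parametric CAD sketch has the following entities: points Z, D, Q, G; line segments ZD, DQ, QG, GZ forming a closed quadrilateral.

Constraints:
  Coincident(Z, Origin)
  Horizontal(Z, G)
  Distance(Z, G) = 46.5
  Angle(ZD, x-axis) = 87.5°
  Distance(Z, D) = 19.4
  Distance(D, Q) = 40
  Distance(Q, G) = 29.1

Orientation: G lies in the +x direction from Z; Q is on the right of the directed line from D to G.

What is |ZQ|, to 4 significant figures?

26.14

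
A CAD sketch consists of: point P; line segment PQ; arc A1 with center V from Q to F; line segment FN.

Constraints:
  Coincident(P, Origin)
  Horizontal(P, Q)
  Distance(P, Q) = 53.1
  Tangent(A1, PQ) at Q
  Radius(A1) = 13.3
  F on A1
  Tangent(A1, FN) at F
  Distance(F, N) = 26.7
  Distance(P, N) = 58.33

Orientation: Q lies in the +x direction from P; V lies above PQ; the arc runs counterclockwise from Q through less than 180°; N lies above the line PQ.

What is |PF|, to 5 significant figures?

66.077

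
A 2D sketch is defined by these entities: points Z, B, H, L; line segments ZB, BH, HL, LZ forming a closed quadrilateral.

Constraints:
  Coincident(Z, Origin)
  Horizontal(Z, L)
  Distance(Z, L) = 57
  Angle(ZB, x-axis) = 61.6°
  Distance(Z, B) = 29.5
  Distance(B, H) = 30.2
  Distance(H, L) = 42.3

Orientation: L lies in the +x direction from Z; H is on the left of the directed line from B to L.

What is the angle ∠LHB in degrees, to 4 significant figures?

85.92°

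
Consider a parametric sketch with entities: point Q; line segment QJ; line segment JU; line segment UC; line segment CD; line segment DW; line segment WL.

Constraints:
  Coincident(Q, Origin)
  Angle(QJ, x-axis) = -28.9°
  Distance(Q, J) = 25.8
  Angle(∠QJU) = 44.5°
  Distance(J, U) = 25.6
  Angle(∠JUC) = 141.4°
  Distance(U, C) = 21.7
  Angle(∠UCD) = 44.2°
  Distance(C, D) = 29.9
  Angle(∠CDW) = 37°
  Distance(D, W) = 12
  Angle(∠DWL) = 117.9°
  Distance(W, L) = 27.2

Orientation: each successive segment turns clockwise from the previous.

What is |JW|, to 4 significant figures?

23.18

∠UCD = 44.2° gives CD at 21.20° from the x-axis; with |CD| = 29.9, D = (5.832, -0.06159). ∠CDW = 37.0° gives DW at -121.8° from the x-axis; with |DW| = 12.0, W = (-0.4919, -10.26). Then |JW| = |W − J| = 23.18.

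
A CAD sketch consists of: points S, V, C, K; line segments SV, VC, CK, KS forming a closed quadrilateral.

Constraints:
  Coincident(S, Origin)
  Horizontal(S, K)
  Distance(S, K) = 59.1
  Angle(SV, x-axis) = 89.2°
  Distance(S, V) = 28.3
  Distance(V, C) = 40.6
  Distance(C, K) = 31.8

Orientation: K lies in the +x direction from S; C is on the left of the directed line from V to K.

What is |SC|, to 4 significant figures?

48.55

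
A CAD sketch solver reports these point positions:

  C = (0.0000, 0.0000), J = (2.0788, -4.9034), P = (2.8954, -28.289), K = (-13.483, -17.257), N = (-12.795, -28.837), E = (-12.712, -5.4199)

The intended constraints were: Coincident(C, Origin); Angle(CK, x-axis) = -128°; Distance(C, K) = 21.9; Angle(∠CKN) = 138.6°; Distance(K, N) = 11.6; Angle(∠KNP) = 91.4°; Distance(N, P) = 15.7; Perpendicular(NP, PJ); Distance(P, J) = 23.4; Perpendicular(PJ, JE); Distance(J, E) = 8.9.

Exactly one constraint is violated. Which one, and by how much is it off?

Distance(J, E) = 8.9 — off by 5.90.

C = (0.00, 0.00) ✓; CK at -128.0° ✓; |CK| = 21.90 ✓; ∠CKN = 138.6° ✓; |KN| = 11.60 ✓; ∠KNP = 91.40° ✓; |NP| = 15.70 ✓; ∠(NP, PJ) = 90.00° ✓; |PJ| = 23.40 ✓; ∠(PJ, JE) = 90.00° ✓; |JE| = 14.80 ✗.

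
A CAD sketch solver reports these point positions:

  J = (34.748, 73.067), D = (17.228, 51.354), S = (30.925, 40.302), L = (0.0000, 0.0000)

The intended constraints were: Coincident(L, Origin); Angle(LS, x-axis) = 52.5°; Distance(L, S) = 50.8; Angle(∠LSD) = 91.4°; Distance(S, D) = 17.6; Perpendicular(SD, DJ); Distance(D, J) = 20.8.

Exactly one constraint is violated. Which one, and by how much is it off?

Distance(D, J) = 20.8 — off by 7.10.

L = (0.00, 0.00) ✓; LS at 52.50° ✓; |LS| = 50.80 ✓; ∠LSD = 91.40° ✓; |SD| = 17.60 ✓; ∠(SD, DJ) = 90.00° ✓; |DJ| = 27.90 ✗.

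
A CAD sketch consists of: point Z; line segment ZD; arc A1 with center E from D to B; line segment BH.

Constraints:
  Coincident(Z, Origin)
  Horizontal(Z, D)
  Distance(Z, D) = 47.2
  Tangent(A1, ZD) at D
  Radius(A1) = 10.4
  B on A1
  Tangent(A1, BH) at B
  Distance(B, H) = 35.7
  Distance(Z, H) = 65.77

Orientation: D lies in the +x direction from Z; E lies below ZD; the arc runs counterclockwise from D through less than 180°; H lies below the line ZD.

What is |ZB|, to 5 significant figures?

39.247

Z is at the origin; Z and D share the same y with |ZD| = 47.2 and D on the +x side, so D = (47.200, 0.0000). Since A1 is tangent to ZD there, ED ⟂ ZD, so E = D + (0, -10.4) = (47.200, -10.400). Since EB ⟂ BH (tangency), |EH| = √(10.4² + 35.7²) = 37.184 regardless of where B sits on A1. So H lies on both circle(Z, 65.77) and circle(E, 37.184); the below-ZD intersection is H = (45.447, -47.543). B is the foot of the tangent from H: B = (37.089, -12.835).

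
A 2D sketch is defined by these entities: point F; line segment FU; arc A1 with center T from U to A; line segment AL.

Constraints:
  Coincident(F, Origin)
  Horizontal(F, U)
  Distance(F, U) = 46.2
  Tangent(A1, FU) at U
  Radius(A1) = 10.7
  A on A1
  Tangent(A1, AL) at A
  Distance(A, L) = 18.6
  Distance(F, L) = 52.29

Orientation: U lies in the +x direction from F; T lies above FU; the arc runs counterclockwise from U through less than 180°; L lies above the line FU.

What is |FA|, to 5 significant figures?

57.002

Checks: ∠(TU, UF) = 90.00° ✓; |TU| = 10.70 ✓; |TA| = 10.70 ✓; ∠(TA, AL) = 90.00° ✓; |AL| = 18.60 ✓; |FL| = 52.29 ✓.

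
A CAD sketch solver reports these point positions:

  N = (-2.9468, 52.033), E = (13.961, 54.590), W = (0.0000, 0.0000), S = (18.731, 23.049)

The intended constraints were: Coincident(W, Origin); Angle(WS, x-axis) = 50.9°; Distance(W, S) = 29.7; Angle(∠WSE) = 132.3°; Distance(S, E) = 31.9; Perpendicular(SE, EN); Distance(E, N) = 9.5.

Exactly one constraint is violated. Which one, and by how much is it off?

Distance(E, N) = 9.5 — off by 7.60.

W = (0.00, 0.00) ✓; WS at 50.90° ✓; |WS| = 29.70 ✓; ∠WSE = 132.3° ✓; |SE| = 31.90 ✓; ∠(SE, EN) = 90.00° ✓; |EN| = 17.10 ✗.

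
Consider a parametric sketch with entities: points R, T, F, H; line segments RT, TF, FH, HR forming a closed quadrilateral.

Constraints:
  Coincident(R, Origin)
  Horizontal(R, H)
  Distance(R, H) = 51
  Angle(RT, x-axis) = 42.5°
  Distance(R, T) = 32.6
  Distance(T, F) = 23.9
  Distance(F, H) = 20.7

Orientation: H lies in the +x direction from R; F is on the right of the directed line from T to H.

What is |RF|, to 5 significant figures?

30.343

Checks: |TF| = 23.90 ✓; |FH| = 20.70 ✓.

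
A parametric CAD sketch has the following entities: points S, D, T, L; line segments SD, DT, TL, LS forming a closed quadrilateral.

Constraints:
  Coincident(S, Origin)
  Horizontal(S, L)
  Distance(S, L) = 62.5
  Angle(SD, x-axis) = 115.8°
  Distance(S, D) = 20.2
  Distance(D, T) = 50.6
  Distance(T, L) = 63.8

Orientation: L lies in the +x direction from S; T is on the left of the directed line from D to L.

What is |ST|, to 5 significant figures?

60.078

S is at the origin; SL is horizontal with |SL| = 62.5 and L in +x, so L = (62.5, 0). SD runs at 115.8° with |SD| = 20.2, so D = (-8.7917, 18.186). T is determined by |DT| = 50.6 and |TL| = 63.8 together: it lies at the intersection of circle(D, 50.6) and circle(L, 63.8). With |DL| = 73.575, the foot of the radical line on DL is 26.525 from D and the perpendicular offset is √(50.6² − 26.525²) = 43.090. Taking the left-of-DL solution: T = (27.562, 53.383).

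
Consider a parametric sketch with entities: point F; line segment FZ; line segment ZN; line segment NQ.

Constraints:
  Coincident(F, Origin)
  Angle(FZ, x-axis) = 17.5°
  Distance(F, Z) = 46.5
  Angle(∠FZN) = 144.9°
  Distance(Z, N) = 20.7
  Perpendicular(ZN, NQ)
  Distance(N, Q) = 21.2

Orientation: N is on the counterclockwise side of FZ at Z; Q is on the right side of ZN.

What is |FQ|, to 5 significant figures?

75.821

∠FZN = 144.9°, so ZN runs at 17.5° + (180° − 144.9°) = 52.600° from the x-axis; with |ZN| = 20.7, N = Z + 20.7·(cos 52.600°, sin 52.600°) = (56.921, 30.427). ZN ⟂ NQ; with |NQ| = 21.2 on the right of ZN, Q = N + 21.2·(0.79441, -0.60738) = (73.762, 17.551). Then |FQ| = |Q − F| = 75.821.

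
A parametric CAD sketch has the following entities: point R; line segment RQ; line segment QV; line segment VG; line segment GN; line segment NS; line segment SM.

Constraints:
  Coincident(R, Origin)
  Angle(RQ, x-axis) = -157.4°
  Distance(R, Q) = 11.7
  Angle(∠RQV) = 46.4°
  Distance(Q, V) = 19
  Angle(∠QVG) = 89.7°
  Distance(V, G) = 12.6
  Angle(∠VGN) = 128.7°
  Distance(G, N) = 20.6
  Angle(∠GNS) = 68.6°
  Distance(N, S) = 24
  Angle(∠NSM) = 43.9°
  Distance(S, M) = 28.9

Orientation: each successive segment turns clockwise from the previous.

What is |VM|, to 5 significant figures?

16.623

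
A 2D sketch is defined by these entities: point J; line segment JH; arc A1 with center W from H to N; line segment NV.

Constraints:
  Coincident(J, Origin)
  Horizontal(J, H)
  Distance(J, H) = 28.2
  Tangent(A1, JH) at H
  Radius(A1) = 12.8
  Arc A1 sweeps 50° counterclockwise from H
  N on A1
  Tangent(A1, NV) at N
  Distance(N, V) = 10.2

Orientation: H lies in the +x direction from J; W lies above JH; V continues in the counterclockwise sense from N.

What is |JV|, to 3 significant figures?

46.3

On A1, H sits at bearing -90° from W; a 50° counterclockwise sweep puts N at bearing -40°, so N = W + 12.8·(cos -40°, sin -40°) = (38.0, 4.57). Since A1 is tangent to NV there, WN ⟂ NV, so NV runs along (−sin -40°, cos -40°); with |NV| = 10.2, V = (44.6, 12.4). Then |JV| = |V − J| = 46.3.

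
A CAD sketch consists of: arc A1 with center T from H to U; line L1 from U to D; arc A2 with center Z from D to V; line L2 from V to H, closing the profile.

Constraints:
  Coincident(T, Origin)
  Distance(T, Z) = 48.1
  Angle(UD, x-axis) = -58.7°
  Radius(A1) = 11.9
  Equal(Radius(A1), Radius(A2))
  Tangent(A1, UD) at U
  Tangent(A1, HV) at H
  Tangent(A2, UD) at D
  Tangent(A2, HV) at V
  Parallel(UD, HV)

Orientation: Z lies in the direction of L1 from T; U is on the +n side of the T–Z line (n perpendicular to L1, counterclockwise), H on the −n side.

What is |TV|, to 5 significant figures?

49.550

The slot axis is L1's direction at -58.7°, so u = (cos -58.7°, sin -58.7°) = (0.51952, -0.85446) and n = (−sin -58.7°, cos -58.7°) = (0.85446, 0.51952). T is at the origin and Z lies 48.1 along u from T, so Z = 48.1·u = (24.989, -41.099). Tangency of A1 to both parallel lines with radius 11.9 puts U and H at T ± 11.9·n: U = (10.168, 6.1823), H = (-10.168, -6.1823). Equal radii place D and V the same way about Z: D = Z + 11.9·n = (35.157, -34.917), V = Z − 11.9·n = (14.821, -47.282). Then |TV| = |V − T| = 49.550.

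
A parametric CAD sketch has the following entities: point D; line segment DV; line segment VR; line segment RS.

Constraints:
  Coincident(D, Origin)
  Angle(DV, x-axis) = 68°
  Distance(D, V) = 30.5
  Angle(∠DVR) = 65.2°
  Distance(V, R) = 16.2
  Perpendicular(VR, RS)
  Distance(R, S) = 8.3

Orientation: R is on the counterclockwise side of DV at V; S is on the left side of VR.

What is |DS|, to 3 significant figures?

19.7

D is at the origin; DV runs at 68.0° with length 30.5, so V = 30.5·(cos 68.0°, sin 68.0°) = (11.4, 28.3). ∠DVR = 65.2°, so VR runs at 68.0° + (180° − 65.2°) = 183° from the x-axis; with |VR| = 16.2, R = V + 16.2·(cos 183°, sin 183°) = (-4.76, 27.5). VR is perpendicular to RS; with |RS| = 8.3 on the left of VR, S = R + 8.3·(0.0488, -0.999) = (-4.35, 19.2). Then |DS| = |S − D| = 19.7.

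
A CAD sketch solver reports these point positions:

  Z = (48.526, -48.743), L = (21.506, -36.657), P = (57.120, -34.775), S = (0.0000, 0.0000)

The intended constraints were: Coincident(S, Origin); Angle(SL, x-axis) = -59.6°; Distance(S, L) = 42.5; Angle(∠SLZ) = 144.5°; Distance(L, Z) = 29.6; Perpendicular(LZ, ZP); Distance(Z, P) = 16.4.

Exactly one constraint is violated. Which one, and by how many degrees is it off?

Perpendicular(LZ, ZP) — off by 7.50°.

S = (0.00, 0.00) ✓; SL at -59.60° ✓; |SL| = 42.50 ✓; ∠SLZ = 144.5° ✓; |LZ| = 29.60 ✓; ∠(LZ, ZP) = 82.50° ✗; |ZP| = 16.40 ✓.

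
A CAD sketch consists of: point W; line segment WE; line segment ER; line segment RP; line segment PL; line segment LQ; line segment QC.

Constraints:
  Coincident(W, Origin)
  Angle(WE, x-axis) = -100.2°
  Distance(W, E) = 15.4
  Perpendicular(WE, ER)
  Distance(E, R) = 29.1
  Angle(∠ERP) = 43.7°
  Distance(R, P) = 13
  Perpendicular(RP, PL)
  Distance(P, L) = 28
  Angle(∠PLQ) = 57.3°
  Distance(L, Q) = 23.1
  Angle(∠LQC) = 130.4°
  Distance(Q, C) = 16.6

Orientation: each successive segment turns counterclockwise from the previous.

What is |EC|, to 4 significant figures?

36.40

W is at the origin; WE runs at -100.2° with length 15.4, so E = (-2.727, -15.16). WE is perpendicular to ER, so ER runs at -10.20°; with |ER| = 29.1, R = (25.91, -20.31). ∠ERP = 43.7° gives RP at 126.1° from the x-axis; with |RP| = 13.0, P = (18.25, -9.806). The perpendicularity gives PL at right angles to RP, so PL runs at -143.9°; with |PL| = 28.0, L = (-4.370, -26.30). ∠PLQ = 57.3° gives LQ at -21.20° from the x-axis; with |LQ| = 23.1, Q = (17.17, -34.66). ∠LQC = 130.4° gives QC at 28.40° from the x-axis; with |QC| = 16.6, C = (31.77, -26.76). Then |EC| = |C − E| = 36.40.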